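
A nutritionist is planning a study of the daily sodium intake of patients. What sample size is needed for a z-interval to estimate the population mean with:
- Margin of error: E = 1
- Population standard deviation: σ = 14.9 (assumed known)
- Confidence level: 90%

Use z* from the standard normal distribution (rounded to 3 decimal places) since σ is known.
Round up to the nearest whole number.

Using z* since population σ is known (z-interval formula).

For 90% confidence, z* = 1.645 (from standard normal table)

Sample size formula for z-interval: n = (z*σ/E)²

n = (1.645 × 14.9 / 1)²
  = (24.510500)²
  = 600.7646

Round up to the nearest whole number: n = 601

601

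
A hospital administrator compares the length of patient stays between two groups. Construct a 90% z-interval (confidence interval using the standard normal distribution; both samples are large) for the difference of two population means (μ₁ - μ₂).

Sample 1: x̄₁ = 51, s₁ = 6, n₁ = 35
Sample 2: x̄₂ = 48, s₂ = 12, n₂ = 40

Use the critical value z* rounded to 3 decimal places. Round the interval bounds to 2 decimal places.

Both samples are large (n₁ = 35 ≥ 30, n₂ = 40 ≥ 30), so a z-interval for the difference of means applies.

Point estimate: x̄₁ - x̄₂ = 51 - 48 = 3

Standard error: SE = √(s₁²/n₁ + s₂²/n₂)
= √(6²/35 + 12²/40)
= √(1.028571 + 3.600000)
= 2.151411

For 90% confidence, z* = 1.645 (from standard normal table)
Margin of error: E = z* × SE = 1.645 × 2.151411 = 3.5391

Z-interval: (x̄₁ - x̄₂) ± E = 3 ± 3.5391 = (-0.5391, 6.5391)

Rounded to 2 decimal places:

(-0.54, 6.54)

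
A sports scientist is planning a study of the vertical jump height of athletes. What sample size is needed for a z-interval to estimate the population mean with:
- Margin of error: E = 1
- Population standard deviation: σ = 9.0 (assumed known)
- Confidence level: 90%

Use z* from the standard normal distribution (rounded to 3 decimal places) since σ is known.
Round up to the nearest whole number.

Using z* since population σ is known (z-interval formula).

For 90% confidence, z* = 1.645 (from standard normal table)

Sample size formula for z-interval: n = (z*σ/E)²

n = (1.645 × 9.0 / 1)²
  = (14.805000)²
  = 219.1880

Round up to the nearest whole number: n = 220

220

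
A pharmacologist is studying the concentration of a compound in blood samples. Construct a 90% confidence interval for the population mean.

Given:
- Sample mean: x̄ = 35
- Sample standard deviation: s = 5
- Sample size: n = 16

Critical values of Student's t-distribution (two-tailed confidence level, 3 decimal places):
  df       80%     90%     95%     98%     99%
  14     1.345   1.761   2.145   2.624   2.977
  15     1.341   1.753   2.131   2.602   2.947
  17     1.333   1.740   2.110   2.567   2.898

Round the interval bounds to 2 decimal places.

The population standard deviation σ is unknown (only the sample standard deviation s is given), so use a t-interval with df = n - 1 = 16 - 1 = 15.

For 90% confidence with df = 15, t* = 1.753 (from t-table)

Standard error: SE = s/√n = 5/√16 = 1.250000

Margin of error: E = t* × SE = 1.753 × 1.250000 = 2.1912

T-interval: x̄ ± E = 35 ± 2.1912 = (32.8088, 37.1912)

Rounded to 2 decimal places:

(32.81, 37.19)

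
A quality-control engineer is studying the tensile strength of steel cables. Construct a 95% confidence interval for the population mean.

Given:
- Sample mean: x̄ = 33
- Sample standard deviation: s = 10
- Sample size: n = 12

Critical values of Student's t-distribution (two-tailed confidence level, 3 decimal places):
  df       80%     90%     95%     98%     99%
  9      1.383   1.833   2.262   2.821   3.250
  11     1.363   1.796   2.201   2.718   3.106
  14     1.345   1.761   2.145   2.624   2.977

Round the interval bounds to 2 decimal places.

The population standard deviation σ is unknown (only the sample standard deviation s is given), so use a t-interval with df = n - 1 = 12 - 1 = 11.

For 95% confidence with df = 11, t* = 2.201 (from t-table)

Standard error: SE = s/√n = 10/√12 = 2.886751

Margin of error: E = t* × SE = 2.201 × 2.886751 = 6.3537

T-interval: x̄ ± E = 33 ± 6.3537 = (26.6463, 39.3537)

Rounded to 2 decimal places:

(26.65, 39.35)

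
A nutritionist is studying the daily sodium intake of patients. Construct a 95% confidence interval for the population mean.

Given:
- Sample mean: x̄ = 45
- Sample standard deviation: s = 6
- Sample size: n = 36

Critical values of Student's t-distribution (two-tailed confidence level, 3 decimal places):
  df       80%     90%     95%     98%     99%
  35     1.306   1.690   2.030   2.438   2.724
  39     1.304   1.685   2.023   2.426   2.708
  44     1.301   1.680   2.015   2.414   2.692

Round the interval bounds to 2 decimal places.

The population standard deviation σ is unknown (only the sample standard deviation s is given), so use a t-interval with df = n - 1 = 36 - 1 = 35.

For 95% confidence with df = 35, t* = 2.030 (from t-table)

Standard error: SE = s/√n = 6/√36 = 1.000000

Margin of error: E = t* × SE = 2.030 × 1.000000 = 2.0300

T-interval: x̄ ± E = 45 ± 2.0300 = (42.9700, 47.0300)

Rounded to 2 decimal places:

(42.97, 47.03)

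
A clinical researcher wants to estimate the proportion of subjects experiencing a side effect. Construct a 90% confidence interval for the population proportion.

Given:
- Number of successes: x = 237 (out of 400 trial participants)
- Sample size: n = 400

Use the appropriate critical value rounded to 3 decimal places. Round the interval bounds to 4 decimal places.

Sample proportion: p̂ = 237/400 = 0.592500

Check conditions for normal approximation:
  np̂ = 237 ≥ 10 ✓
  n(1-p̂) = 163 ≥ 10 ✓

The sample is large enough, so use a z-interval (normal approximation) for the proportion.

For 90% confidence, z* = 1.645 (from standard normal table)

Standard error: SE = √(p̂(1-p̂)/n) = √(0.592500×0.407500/400) = 0.02456846

Margin of error: E = z* × SE = 1.645 × 0.02456846 = 0.040415

Z-interval: p̂ ± E = 0.592500 ± 0.040415 = (0.552085, 0.632915)

Rounded to 4 decimal places:

(0.5521, 0.6329)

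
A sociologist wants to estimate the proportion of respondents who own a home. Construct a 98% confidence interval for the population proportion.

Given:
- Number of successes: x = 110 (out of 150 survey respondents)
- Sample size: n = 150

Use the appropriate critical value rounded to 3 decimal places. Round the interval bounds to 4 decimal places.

Sample proportion: p̂ = 110/150 = 0.733333

Check conditions for normal approximation:
  np̂ = 110 ≥ 10 ✓
  n(1-p̂) = 40 ≥ 10 ✓

The sample is large enough, so use a z-interval (normal approximation) for the proportion.

For 98% confidence, z* = 2.326 (from standard normal table)

Standard error: SE = √(p̂(1-p̂)/n) = √(0.733333×0.266667/150) = 0.03610684

Margin of error: E = z* × SE = 2.326 × 0.03610684 = 0.083985

Z-interval: p̂ ± E = 0.733333 ± 0.083985 = (0.649349, 0.817318)

Rounded to 4 decimal places:

(0.6493, 0.8173)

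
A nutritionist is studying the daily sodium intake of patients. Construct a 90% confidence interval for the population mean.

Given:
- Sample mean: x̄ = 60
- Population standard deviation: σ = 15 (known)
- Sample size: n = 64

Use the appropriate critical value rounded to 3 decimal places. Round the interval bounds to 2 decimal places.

The population standard deviation σ is known, so use a z-interval (standard normal critical value).

For 90% confidence, z* = 1.645 (from standard normal table)

Standard error: SE = σ/√n = 15/√64 = 1.875000

Margin of error: E = z* × SE = 1.645 × 1.875000 = 3.0844

Z-interval: x̄ ± E = 60 ± 3.0844 = (56.9156, 63.0844)

Rounded to 2 decimal places:

(56.92, 63.08)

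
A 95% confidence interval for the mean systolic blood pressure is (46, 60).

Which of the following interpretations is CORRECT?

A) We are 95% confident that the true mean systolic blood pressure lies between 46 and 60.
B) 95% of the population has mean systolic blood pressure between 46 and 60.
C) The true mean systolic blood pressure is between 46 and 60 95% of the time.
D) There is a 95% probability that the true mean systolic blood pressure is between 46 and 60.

A confidence interval represents our confidence in the procedure, not a probability statement about the parameter.

Key concept: If we repeated this sampling process many times and computed a 95% CI each time, about 95% of those intervals would contain the true population parameter.

For this specific interval (46, 60):
- Midpoint (point estimate): 53
- Margin of error: 7

The correct interpretation is the one stating confidence that the true parameter lies in the interval — option A.

A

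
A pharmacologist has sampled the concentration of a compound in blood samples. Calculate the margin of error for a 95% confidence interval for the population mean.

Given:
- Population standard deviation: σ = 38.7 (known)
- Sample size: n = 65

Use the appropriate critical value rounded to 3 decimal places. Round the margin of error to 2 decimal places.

The population standard deviation σ is known, so use the z-interval margin of error formula.

For 95% confidence, z* = 1.96 (from standard normal table)

Margin of error formula for z-interval: E = z* × σ/√n

E = 1.96 × 38.7/√65
  = 1.96 × 4.800144
  = 9.4083

Rounded to 2 decimal places:

9.41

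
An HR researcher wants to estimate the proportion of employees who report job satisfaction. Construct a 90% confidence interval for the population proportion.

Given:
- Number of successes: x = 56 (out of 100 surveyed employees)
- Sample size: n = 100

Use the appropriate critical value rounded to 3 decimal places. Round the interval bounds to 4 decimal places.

Sample proportion: p̂ = 56/100 = 0.560000

Check conditions for normal approximation:
  np̂ = 56 ≥ 10 ✓
  n(1-p̂) = 44 ≥ 10 ✓

The sample is large enough, so use a z-interval (normal approximation) for the proportion.

For 90% confidence, z* = 1.645 (from standard normal table)

Standard error: SE = √(p̂(1-p̂)/n) = √(0.560000×0.440000/100) = 0.04963869

Margin of error: E = z* × SE = 1.645 × 0.04963869 = 0.081656

Z-interval: p̂ ± E = 0.560000 ± 0.081656 = (0.478344, 0.641656)

Rounded to 4 decimal places:

(0.4783, 0.6417)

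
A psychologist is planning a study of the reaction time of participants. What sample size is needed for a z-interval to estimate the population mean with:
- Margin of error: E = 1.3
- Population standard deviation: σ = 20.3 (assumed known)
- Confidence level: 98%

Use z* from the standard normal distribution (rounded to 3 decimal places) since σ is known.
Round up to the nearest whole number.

Using z* since population σ is known (z-interval formula).

For 98% confidence, z* = 2.326 (from standard normal table)

Sample size formula for z-interval: n = (z*σ/E)²

n = (2.326 × 20.3 / 1.3)²
  = (36.321385)²
  = 1319.2430

Round up to the nearest whole number: n = 1320

1320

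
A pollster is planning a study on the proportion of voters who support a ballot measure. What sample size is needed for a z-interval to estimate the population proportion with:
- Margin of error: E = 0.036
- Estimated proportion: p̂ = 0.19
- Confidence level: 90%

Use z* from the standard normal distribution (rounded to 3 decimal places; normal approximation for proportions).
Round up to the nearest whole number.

Using z* for proportion z-interval (normal approximation).

For 90% confidence, z* = 1.645 (from standard normal table)

Sample size formula for proportion z-interval: n = z*²p̂(1-p̂)/E²

n = 1.645² × 0.19 × 0.81 / 0.036²
  = 2.706025 × 0.1539 / 0.001296
  = 321.3405

Round up to the nearest whole number: n = 322

322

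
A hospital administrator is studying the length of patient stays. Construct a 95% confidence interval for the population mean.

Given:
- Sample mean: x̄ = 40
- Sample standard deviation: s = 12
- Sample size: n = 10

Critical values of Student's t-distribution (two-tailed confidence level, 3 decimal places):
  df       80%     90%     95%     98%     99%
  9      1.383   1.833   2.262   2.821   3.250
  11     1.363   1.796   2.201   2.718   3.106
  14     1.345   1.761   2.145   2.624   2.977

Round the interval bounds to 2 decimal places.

The population standard deviation σ is unknown (only the sample standard deviation s is given), so use a t-interval with df = n - 1 = 10 - 1 = 9.

For 95% confidence with df = 9, t* = 2.262 (from t-table)

Standard error: SE = s/√n = 12/√10 = 3.794733

Margin of error: E = t* × SE = 2.262 × 3.794733 = 8.5837

T-interval: x̄ ± E = 40 ± 8.5837 = (31.4163, 48.5837)

Rounded to 2 decimal places:

(31.42, 48.58)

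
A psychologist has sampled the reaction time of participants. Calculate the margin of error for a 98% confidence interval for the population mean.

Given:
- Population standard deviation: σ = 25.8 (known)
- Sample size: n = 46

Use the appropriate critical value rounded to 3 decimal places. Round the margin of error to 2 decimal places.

The population standard deviation σ is known, so use the z-interval margin of error formula.

For 98% confidence, z* = 2.326 (from standard normal table)

Margin of error formula for z-interval: E = z* × σ/√n

E = 2.326 × 25.8/√46
  = 2.326 × 3.804002
  = 8.8481

Rounded to 2 decimal places:

8.85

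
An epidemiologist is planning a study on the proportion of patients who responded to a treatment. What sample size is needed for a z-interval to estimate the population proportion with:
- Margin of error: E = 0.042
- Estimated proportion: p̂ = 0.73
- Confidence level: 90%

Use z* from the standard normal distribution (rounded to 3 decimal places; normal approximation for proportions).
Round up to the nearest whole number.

Using z* for proportion z-interval (normal approximation).

For 90% confidence, z* = 1.645 (from standard normal table)

Sample size formula for proportion z-interval: n = z*²p̂(1-p̂)/E²

n = 1.645² × 0.73 × 0.27 / 0.042²
  = 2.706025 × 0.1971 / 0.001764
  = 302.3569

Round up to the nearest whole number: n = 303

303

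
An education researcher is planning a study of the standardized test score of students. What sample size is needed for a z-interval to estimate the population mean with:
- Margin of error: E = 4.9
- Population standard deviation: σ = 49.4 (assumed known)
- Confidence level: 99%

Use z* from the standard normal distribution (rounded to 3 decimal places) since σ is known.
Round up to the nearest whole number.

Using z* since population σ is known (z-interval formula).

For 99% confidence, z* = 2.576 (from standard normal table)

Sample size formula for z-interval: n = (z*σ/E)²

n = (2.576 × 49.4 / 4.9)²
  = (25.970286)²
  = 674.4557

Round up to the nearest whole number: n = 675

675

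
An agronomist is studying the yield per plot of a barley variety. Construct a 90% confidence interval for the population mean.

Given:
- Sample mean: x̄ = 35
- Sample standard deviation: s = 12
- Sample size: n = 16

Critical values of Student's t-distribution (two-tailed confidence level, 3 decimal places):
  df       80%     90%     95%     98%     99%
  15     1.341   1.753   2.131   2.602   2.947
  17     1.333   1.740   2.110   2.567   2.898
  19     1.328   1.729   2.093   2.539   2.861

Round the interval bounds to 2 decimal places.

The population standard deviation σ is unknown (only the sample standard deviation s is given), so use a t-interval with df = n - 1 = 16 - 1 = 15.

For 90% confidence with df = 15, t* = 1.753 (from t-table)

Standard error: SE = s/√n = 12/√16 = 3.000000

Margin of error: E = t* × SE = 1.753 × 3.000000 = 5.2590

T-interval: x̄ ± E = 35 ± 5.2590 = (29.7410, 40.2590)

Rounded to 2 decimal places:

(29.74, 40.26)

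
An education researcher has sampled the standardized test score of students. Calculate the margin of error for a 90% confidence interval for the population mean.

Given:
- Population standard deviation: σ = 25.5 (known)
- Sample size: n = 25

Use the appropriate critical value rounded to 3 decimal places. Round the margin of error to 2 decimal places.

The population standard deviation σ is known, so use the z-interval margin of error formula.

For 90% confidence, z* = 1.645 (from standard normal table)

Margin of error formula for z-interval: E = z* × σ/√n

E = 1.645 × 25.5/√25
  = 1.645 × 5.100000
  = 8.3895

Rounded to 2 decimal places:

8.39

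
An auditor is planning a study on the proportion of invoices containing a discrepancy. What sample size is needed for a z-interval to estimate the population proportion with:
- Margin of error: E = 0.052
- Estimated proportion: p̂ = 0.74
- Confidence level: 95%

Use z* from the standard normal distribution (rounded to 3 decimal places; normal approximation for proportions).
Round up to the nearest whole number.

Using z* for proportion z-interval (normal approximation).

For 95% confidence, z* = 1.96 (from standard normal table)

Sample size formula for proportion z-interval: n = z*²p̂(1-p̂)/E²

n = 1.96² × 0.74 × 0.26 / 0.052²
  = 3.8416 × 0.1924 / 0.002704
  = 273.3446

Round up to the nearest whole number: n = 274

274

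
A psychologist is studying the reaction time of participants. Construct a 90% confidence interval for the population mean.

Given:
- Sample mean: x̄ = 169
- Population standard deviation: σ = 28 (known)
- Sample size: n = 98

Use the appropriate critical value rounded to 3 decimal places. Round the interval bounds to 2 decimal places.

The population standard deviation σ is known, so use a z-interval (standard normal critical value).

For 90% confidence, z* = 1.645 (from standard normal table)

Standard error: SE = σ/√n = 28/√98 = 2.828427

Margin of error: E = z* × SE = 1.645 × 2.828427 = 4.6528

Z-interval: x̄ ± E = 169 ± 4.6528 = (164.3472, 173.6528)

Rounded to 2 decimal places:

(164.35, 173.65)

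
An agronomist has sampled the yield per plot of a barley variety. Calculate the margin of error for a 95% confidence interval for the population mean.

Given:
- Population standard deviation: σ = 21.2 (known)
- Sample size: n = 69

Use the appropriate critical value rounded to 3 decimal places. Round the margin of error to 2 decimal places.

The population standard deviation σ is known, so use the z-interval margin of error formula.

For 95% confidence, z* = 1.96 (from standard normal table)

Margin of error formula for z-interval: E = z* × σ/√n

E = 1.96 × 21.2/√69
  = 1.96 × 2.552180
  = 5.0023

Rounded to 2 decimal places:

5.00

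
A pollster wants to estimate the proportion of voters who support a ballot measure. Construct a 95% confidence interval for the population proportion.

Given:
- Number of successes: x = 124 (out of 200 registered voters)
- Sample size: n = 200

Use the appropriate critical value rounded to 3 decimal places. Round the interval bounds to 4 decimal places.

Sample proportion: p̂ = 124/200 = 0.620000

Check conditions for normal approximation:
  np̂ = 124 ≥ 10 ✓
  n(1-p̂) = 76 ≥ 10 ✓

The sample is large enough, so use a z-interval (normal approximation) for the proportion.

For 95% confidence, z* = 1.96 (from standard normal table)

Standard error: SE = √(p̂(1-p̂)/n) = √(0.620000×0.380000/200) = 0.03432200

Margin of error: E = z* × SE = 1.96 × 0.03432200 = 0.067271

Z-interval: p̂ ± E = 0.620000 ± 0.067271 = (0.552729, 0.687271)

Rounded to 4 decimal places:

(0.5527, 0.6873)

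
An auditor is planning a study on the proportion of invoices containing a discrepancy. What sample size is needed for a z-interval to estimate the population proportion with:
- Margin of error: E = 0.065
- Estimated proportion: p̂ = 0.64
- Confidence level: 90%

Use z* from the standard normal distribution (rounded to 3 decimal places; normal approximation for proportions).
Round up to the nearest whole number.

Using z* for proportion z-interval (normal approximation).

For 90% confidence, z* = 1.645 (from standard normal table)

Sample size formula for proportion z-interval: n = z*²p̂(1-p̂)/E²

n = 1.645² × 0.64 × 0.36 / 0.065²
  = 2.706025 × 0.2304 / 0.004225
  = 147.5664

Round up to the nearest whole number: n = 148

148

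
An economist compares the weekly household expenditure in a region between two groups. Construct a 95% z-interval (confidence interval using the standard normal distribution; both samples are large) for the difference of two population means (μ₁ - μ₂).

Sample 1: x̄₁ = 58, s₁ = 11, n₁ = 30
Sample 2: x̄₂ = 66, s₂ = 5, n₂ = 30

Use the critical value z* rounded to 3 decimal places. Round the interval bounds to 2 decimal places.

Both samples are large (n₁ = 30 ≥ 30, n₂ = 30 ≥ 30), so a z-interval for the difference of means applies.

Point estimate: x̄₁ - x̄₂ = 58 - 66 = -8

Standard error: SE = √(s₁²/n₁ + s₂²/n₂)
= √(11²/30 + 5²/30)
= √(4.033333 + 0.833333)
= 2.206052

For 95% confidence, z* = 1.96 (from standard normal table)
Margin of error: E = z* × SE = 1.96 × 2.206052 = 4.3239

Z-interval: (x̄₁ - x̄₂) ± E = -8 ± 4.3239 = (-12.3239, -3.6761)

Rounded to 2 decimal places:

(-12.32, -3.68)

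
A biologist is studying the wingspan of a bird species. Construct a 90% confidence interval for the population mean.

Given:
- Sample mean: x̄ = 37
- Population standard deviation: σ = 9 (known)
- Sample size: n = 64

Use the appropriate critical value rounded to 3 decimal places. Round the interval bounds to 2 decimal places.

The population standard deviation σ is known, so use a z-interval (standard normal critical value).

For 90% confidence, z* = 1.645 (from standard normal table)

Standard error: SE = σ/√n = 9/√64 = 1.125000

Margin of error: E = z* × SE = 1.645 × 1.125000 = 1.8506

Z-interval: x̄ ± E = 37 ± 1.8506 = (35.1494, 38.8506)

Rounded to 2 decimal places:

(35.15, 38.85)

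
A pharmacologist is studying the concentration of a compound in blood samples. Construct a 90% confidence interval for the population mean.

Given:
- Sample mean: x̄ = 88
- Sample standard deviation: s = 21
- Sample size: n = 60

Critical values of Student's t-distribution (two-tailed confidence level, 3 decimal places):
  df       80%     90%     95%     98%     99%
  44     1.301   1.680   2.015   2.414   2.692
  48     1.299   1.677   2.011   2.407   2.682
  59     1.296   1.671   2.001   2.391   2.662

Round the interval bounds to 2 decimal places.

The population standard deviation σ is unknown (only the sample standard deviation s is given), so use a t-interval with df = n - 1 = 60 - 1 = 59.

For 90% confidence with df = 59, t* = 1.671 (from t-table)

Standard error: SE = s/√n = 21/√60 = 2.711088

Margin of error: E = t* × SE = 1.671 × 2.711088 = 4.5302

T-interval: x̄ ± E = 88 ± 4.5302 = (83.4698, 92.5302)

Rounded to 2 decimal places:

(83.47, 92.53)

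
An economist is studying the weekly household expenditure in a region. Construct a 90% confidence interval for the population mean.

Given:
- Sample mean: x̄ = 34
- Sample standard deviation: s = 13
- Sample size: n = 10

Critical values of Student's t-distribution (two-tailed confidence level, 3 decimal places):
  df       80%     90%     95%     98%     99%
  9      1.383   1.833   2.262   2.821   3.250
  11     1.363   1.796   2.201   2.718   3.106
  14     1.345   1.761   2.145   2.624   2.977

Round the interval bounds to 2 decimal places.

The population standard deviation σ is unknown (only the sample standard deviation s is given), so use a t-interval with df = n - 1 = 10 - 1 = 9.

For 90% confidence with df = 9, t* = 1.833 (from t-table)

Standard error: SE = s/√n = 13/√10 = 4.110961

Margin of error: E = t* × SE = 1.833 × 4.110961 = 7.5354

T-interval: x̄ ± E = 34 ± 7.5354 = (26.4646, 41.5354)

Rounded to 2 decimal places:

(26.46, 41.54)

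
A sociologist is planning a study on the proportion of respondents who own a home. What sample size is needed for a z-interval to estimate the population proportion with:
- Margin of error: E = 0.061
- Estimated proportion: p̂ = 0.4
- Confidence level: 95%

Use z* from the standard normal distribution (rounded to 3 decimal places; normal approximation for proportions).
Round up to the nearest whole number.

Using z* for proportion z-interval (normal approximation).

For 95% confidence, z* = 1.96 (from standard normal table)

Sample size formula for proportion z-interval: n = z*²p̂(1-p̂)/E²

n = 1.96² × 0.4 × 0.6 / 0.061²
  = 3.8416 × 0.24 / 0.003721
  = 247.7786

Round up to the nearest whole number: n = 248

248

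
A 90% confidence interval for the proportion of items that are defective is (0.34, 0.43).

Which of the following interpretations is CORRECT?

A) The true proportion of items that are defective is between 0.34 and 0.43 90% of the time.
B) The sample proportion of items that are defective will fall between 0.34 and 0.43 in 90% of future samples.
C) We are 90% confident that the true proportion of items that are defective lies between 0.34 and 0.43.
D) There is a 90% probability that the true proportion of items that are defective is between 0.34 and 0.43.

A confidence interval represents our confidence in the procedure, not a probability statement about the parameter.

Key concept: If we repeated this sampling process many times and computed a 90% CI each time, about 90% of those intervals would contain the true population parameter.

For this specific interval (0.34, 0.43):
- Midpoint (point estimate): 0.385
- Margin of error: 0.045

The correct interpretation is the one stating confidence that the true parameter lies in the interval — option C.

C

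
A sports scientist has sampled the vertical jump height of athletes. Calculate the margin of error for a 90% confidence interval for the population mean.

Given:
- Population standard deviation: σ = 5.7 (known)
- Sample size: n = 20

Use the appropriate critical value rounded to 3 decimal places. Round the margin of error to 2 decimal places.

The population standard deviation σ is known, so use the z-interval margin of error formula.

For 90% confidence, z* = 1.645 (from standard normal table)

Margin of error formula for z-interval: E = z* × σ/√n

E = 1.645 × 5.7/√20
  = 1.645 × 1.274559
  = 2.0966

Rounded to 2 decimal places:

2.10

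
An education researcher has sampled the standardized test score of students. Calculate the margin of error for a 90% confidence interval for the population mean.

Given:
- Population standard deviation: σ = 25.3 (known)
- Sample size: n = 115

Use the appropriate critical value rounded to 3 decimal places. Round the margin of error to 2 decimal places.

The population standard deviation σ is known, so use the z-interval margin of error formula.

For 90% confidence, z* = 1.645 (from standard normal table)

Margin of error formula for z-interval: E = z* × σ/√n

E = 1.645 × 25.3/√115
  = 1.645 × 2.359237
  = 3.8809

Rounded to 2 decimal places:

3.88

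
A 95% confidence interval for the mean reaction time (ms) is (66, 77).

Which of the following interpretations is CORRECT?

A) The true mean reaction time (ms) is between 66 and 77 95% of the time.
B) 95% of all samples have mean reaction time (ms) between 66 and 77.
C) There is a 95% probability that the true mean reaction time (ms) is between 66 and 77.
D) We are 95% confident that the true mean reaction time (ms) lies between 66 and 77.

A confidence interval represents our confidence in the procedure, not a probability statement about the parameter.

Key concept: If we repeated this sampling process many times and computed a 95% CI each time, about 95% of those intervals would contain the true population parameter.

For this specific interval (66, 77):
- Midpoint (point estimate): 71.5
- Margin of error: 5.5

The correct interpretation is the one stating confidence that the true parameter lies in the interval — option D.

D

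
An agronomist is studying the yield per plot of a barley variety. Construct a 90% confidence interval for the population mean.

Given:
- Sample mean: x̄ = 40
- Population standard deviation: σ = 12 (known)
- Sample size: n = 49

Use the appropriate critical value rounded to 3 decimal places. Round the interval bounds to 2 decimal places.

The population standard deviation σ is known, so use a z-interval (standard normal critical value).

For 90% confidence, z* = 1.645 (from standard normal table)

Standard error: SE = σ/√n = 12/√49 = 1.714286

Margin of error: E = z* × SE = 1.645 × 1.714286 = 2.8200

Z-interval: x̄ ± E = 40 ± 2.8200 = (37.1800, 42.8200)

Rounded to 2 decimal places:

(37.18, 42.82)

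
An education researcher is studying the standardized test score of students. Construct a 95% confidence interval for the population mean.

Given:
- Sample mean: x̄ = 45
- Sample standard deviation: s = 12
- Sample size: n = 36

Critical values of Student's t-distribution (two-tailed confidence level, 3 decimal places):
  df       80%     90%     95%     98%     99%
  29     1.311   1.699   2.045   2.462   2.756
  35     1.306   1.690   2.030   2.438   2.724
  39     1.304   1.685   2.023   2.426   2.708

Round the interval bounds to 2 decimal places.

The population standard deviation σ is unknown (only the sample standard deviation s is given), so use a t-interval with df = n - 1 = 36 - 1 = 35.

For 95% confidence with df = 35, t* = 2.030 (from t-table)

Standard error: SE = s/√n = 12/√36 = 2.000000

Margin of error: E = t* × SE = 2.030 × 2.000000 = 4.0600

T-interval: x̄ ± E = 45 ± 4.0600 = (40.9400, 49.0600)

Rounded to 2 decimal places:

(40.94, 49.06)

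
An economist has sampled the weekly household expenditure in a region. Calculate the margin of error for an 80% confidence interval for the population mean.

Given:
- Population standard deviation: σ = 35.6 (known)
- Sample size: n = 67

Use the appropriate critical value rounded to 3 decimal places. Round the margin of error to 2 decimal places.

The population standard deviation σ is known, so use the z-interval margin of error formula.

For 80% confidence, z* = 1.282 (from standard normal table)

Margin of error formula for z-interval: E = z* × σ/√n

E = 1.282 × 35.6/√67
  = 1.282 × 4.349232
  = 5.5757

Rounded to 2 decimal places:

5.58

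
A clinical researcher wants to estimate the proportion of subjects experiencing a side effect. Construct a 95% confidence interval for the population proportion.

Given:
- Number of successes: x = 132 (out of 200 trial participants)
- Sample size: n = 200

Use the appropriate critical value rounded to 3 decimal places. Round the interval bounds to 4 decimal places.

Sample proportion: p̂ = 132/200 = 0.660000

Check conditions for normal approximation:
  np̂ = 132 ≥ 10 ✓
  n(1-p̂) = 68 ≥ 10 ✓

The sample is large enough, so use a z-interval (normal approximation) for the proportion.

For 95% confidence, z* = 1.96 (from standard normal table)

Standard error: SE = √(p̂(1-p̂)/n) = √(0.660000×0.340000/200) = 0.03349627

Margin of error: E = z* × SE = 1.96 × 0.03349627 = 0.065653

Z-interval: p̂ ± E = 0.660000 ± 0.065653 = (0.594347, 0.725653)

Rounded to 4 decimal places:

(0.5943, 0.7257)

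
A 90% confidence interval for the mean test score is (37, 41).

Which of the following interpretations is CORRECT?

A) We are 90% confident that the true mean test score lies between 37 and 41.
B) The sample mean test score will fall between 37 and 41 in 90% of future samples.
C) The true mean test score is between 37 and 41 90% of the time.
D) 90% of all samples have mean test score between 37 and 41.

A confidence interval represents our confidence in the procedure, not a probability statement about the parameter.

Key concept: If we repeated this sampling process many times and computed a 90% CI each time, about 90% of those intervals would contain the true population parameter.

For this specific interval (37, 41):
- Midpoint (point estimate): 39
- Margin of error: 2

The correct interpretation is the one stating confidence that the true parameter lies in the interval — option A.

A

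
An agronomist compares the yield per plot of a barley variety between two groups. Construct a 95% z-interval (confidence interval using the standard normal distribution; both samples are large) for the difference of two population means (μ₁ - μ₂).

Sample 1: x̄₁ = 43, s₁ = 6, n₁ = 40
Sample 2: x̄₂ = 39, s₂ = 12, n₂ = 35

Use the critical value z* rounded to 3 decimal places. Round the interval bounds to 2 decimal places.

Both samples are large (n₁ = 40 ≥ 30, n₂ = 35 ≥ 30), so a z-interval for the difference of means applies.

Point estimate: x̄₁ - x̄₂ = 43 - 39 = 4

Standard error: SE = √(s₁²/n₁ + s₂²/n₂)
= √(6²/40 + 12²/35)
= √(0.900000 + 4.114286)
= 2.239260

For 95% confidence, z* = 1.96 (from standard normal table)
Margin of error: E = z* × SE = 1.96 × 2.239260 = 4.3889

Z-interval: (x̄₁ - x̄₂) ± E = 4 ± 4.3889 = (-0.3889, 8.3889)

Rounded to 2 decimal places:

(-0.39, 8.39)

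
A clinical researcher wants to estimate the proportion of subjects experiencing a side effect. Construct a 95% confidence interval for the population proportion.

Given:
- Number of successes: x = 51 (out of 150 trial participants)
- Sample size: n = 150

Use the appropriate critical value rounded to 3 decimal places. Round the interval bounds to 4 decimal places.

Sample proportion: p̂ = 51/150 = 0.340000

Check conditions for normal approximation:
  np̂ = 51 ≥ 10 ✓
  n(1-p̂) = 99 ≥ 10 ✓

The sample is large enough, so use a z-interval (normal approximation) for the proportion.

For 95% confidence, z* = 1.96 (from standard normal table)

Standard error: SE = √(p̂(1-p̂)/n) = √(0.340000×0.660000/150) = 0.03867816

Margin of error: E = z* × SE = 1.96 × 0.03867816 = 0.075809

Z-interval: p̂ ± E = 0.340000 ± 0.075809 = (0.264191, 0.415809)

Rounded to 4 decimal places:

(0.2642, 0.4158)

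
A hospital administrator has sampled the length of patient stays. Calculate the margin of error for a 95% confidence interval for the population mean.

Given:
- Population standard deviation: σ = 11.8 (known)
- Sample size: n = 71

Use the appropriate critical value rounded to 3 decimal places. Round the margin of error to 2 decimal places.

The population standard deviation σ is known, so use the z-interval margin of error formula.

For 95% confidence, z* = 1.96 (from standard normal table)

Margin of error formula for z-interval: E = z* × σ/√n

E = 1.96 × 11.8/√71
  = 1.96 × 1.400402
  = 2.7448

Rounded to 2 decimal places:

2.74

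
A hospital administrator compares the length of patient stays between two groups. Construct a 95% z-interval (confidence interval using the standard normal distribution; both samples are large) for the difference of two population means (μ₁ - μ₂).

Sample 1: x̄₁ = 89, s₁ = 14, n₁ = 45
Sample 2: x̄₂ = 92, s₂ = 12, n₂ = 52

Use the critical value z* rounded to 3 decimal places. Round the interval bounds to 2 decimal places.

Both samples are large (n₁ = 45 ≥ 30, n₂ = 52 ≥ 30), so a z-interval for the difference of means applies.

Point estimate: x̄₁ - x̄₂ = 89 - 92 = -3

Standard error: SE = √(s₁²/n₁ + s₂²/n₂)
= √(14²/45 + 12²/52)
= √(4.355556 + 2.769231)
= 2.669230

For 95% confidence, z* = 1.96 (from standard normal table)
Margin of error: E = z* × SE = 1.96 × 2.669230 = 5.2317

Z-interval: (x̄₁ - x̄₂) ± E = -3 ± 5.2317 = (-8.2317, 2.2317)

Rounded to 2 decimal places:

(-8.23, 2.23)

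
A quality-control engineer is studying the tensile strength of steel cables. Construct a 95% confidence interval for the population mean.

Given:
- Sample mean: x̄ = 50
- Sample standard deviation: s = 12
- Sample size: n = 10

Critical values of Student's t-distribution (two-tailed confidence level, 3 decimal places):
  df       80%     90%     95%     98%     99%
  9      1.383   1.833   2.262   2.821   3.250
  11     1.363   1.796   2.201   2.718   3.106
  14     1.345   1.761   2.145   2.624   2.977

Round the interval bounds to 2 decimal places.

The population standard deviation σ is unknown (only the sample standard deviation s is given), so use a t-interval with df = n - 1 = 10 - 1 = 9.

For 95% confidence with df = 9, t* = 2.262 (from t-table)

Standard error: SE = s/√n = 12/√10 = 3.794733

Margin of error: E = t* × SE = 2.262 × 3.794733 = 8.5837

T-interval: x̄ ± E = 50 ± 8.5837 = (41.4163, 58.5837)

Rounded to 2 decimal places:

(41.42, 58.58)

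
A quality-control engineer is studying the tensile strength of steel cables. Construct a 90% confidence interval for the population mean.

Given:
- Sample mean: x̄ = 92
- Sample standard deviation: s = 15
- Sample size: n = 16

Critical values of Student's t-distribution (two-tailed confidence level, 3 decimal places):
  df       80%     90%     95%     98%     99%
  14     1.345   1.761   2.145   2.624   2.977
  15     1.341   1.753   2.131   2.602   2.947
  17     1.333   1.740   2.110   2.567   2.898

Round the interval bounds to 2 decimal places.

The population standard deviation σ is unknown (only the sample standard deviation s is given), so use a t-interval with df = n - 1 = 16 - 1 = 15.

For 90% confidence with df = 15, t* = 1.753 (from t-table)

Standard error: SE = s/√n = 15/√16 = 3.750000

Margin of error: E = t* × SE = 1.753 × 3.750000 = 6.5737

T-interval: x̄ ± E = 92 ± 6.5737 = (85.4262, 98.5738)

Rounded to 2 decimal places:

(85.43, 98.57)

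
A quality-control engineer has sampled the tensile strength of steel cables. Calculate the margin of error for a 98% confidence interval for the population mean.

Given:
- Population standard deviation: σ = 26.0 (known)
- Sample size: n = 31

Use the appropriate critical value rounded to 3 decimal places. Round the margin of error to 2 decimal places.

The population standard deviation σ is known, so use the z-interval margin of error formula.

For 98% confidence, z* = 2.326 (from standard normal table)

Margin of error formula for z-interval: E = z* × σ/√n

E = 2.326 × 26.0/√31
  = 2.326 × 4.669738
  = 10.8618

Rounded to 2 decimal places:

10.86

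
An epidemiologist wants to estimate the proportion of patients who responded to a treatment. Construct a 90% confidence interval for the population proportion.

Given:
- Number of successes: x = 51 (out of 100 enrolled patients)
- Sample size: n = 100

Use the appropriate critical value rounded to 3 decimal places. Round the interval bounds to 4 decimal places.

Sample proportion: p̂ = 51/100 = 0.510000

Check conditions for normal approximation:
  np̂ = 51 ≥ 10 ✓
  n(1-p̂) = 49 ≥ 10 ✓

The sample is large enough, so use a z-interval (normal approximation) for the proportion.

For 90% confidence, z* = 1.645 (from standard normal table)

Standard error: SE = √(p̂(1-p̂)/n) = √(0.510000×0.490000/100) = 0.04999000

Margin of error: E = z* × SE = 1.645 × 0.04999000 = 0.082234

Z-interval: p̂ ± E = 0.510000 ± 0.082234 = (0.427766, 0.592234)

Rounded to 4 decimal places:

(0.4278, 0.5922)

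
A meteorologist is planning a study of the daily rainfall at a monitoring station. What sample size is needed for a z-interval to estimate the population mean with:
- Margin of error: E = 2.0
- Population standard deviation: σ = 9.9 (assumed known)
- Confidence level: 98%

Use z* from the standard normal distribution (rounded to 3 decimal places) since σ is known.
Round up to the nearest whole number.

Using z* since population σ is known (z-interval formula).

For 98% confidence, z* = 2.326 (from standard normal table)

Sample size formula for z-interval: n = (z*σ/E)²

n = (2.326 × 9.9 / 2.0)²
  = (11.513700)²
  = 132.5653

Round up to the nearest whole number: n = 133

133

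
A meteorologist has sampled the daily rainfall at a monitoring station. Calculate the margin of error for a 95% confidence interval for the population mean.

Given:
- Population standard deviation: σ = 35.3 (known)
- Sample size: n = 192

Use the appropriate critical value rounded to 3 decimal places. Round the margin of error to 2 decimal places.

The population standard deviation σ is known, so use the z-interval margin of error formula.

For 95% confidence, z* = 1.96 (from standard normal table)

Margin of error formula for z-interval: E = z* × σ/√n

E = 1.96 × 35.3/√192
  = 1.96 × 2.547558
  = 4.9932

Rounded to 2 decimal places:

4.99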